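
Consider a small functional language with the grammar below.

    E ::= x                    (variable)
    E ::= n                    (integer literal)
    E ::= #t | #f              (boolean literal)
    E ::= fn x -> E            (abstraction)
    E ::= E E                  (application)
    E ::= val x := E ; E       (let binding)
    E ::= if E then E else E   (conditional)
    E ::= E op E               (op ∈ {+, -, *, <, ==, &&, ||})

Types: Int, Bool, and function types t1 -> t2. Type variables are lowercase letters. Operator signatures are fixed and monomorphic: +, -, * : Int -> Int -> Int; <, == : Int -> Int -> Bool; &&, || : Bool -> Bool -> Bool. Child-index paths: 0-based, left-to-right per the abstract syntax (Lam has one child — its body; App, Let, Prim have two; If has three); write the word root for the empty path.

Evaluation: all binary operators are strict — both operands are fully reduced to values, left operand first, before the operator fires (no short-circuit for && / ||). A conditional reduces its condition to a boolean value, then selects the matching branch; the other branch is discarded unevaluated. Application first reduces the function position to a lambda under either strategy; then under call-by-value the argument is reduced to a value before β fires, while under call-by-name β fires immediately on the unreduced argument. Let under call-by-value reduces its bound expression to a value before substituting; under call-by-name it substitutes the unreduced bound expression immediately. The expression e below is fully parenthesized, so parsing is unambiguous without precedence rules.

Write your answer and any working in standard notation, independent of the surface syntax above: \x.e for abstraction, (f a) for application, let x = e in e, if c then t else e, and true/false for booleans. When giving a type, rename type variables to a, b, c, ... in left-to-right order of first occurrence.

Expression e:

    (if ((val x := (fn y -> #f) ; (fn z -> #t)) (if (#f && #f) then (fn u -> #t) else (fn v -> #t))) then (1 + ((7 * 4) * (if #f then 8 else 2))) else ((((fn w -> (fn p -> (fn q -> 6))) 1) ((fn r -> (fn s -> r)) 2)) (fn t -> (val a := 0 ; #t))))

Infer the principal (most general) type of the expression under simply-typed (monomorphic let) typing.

Trace:
\y._ : a -> Bool
let x : a -> Bool
\z._ : b -> Bool
  unify Bool ~ Bool
  unify Bool ~ Bool
  unify Bool ~ Bool
\u._ : c -> Bool
\v._ : d -> Bool
  unify c -> Bool ~ d -> Bool
  unify c ~ d
  unify Bool ~ Bool
  unify b -> Bool ~ (d -> Bool) -> e
  unify b ~ d -> Bool
  unify Bool ~ e
_ _ : Bool
  unify Bool ~ Bool
  unify Int ~ Int
  unify Int ~ Int
  unify Int ~ Int
  unify Int ~ Int
  unify Bool ~ Bool
  unify Int ~ Int
  unify Int ~ Int
  unify Int ~ Int
\q._ : h -> Int
\p._ : g -> h -> Int
\w._ : f -> g -> h -> Int
  unify f -> g -> h -> Int ~ Int -> i
  unify f ~ Int
  unify g -> h -> Int ~ i
_ _ : g -> h -> Int
r : j
\s._ : k -> j
\r._ : j -> k -> j
  unify j -> k -> j ~ Int -> l
  unify j ~ Int
  unify k -> Int ~ l
_ _ : k -> Int
  unify g -> h -> Int ~ (k -> Int) -> m
  unify g ~ k -> Int
  unify h -> Int ~ m
_ _ : h -> Int
let a : Int
\t._ : n -> Bool
  unify h -> Int ~ (n -> Bool) -> o
  unify h ~ n -> Bool
  unify Int ~ o
_ _ : Int
  unify Int ~ Int

Answer: Int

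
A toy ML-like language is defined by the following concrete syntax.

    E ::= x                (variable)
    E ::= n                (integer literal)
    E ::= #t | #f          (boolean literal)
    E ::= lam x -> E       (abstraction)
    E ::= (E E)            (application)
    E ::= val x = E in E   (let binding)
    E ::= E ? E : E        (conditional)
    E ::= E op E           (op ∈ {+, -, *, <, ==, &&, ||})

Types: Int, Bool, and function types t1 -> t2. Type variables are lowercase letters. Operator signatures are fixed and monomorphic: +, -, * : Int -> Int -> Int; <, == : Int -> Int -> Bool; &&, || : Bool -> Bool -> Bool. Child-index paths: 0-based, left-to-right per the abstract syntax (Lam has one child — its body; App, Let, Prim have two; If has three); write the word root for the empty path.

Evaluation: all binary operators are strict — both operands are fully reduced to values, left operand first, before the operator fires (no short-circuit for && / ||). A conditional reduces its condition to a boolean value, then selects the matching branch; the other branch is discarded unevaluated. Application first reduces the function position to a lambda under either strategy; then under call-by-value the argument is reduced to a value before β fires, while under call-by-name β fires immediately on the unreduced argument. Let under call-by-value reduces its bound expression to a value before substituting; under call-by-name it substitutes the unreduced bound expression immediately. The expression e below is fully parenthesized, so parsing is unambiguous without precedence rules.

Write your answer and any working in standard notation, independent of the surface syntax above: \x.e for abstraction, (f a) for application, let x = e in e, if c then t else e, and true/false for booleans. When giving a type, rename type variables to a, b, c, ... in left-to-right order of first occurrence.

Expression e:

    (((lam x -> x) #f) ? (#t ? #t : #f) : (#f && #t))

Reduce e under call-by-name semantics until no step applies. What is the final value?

Derivation:
step 0: (if ((\x.x) false) then (if true then true else false) else (false && true))
step 1: [beta@0] (if false then (if true then true else false) else (false && true))
step 2: [if@root] (false && true)
step 3: [delta@root] false

Answer: false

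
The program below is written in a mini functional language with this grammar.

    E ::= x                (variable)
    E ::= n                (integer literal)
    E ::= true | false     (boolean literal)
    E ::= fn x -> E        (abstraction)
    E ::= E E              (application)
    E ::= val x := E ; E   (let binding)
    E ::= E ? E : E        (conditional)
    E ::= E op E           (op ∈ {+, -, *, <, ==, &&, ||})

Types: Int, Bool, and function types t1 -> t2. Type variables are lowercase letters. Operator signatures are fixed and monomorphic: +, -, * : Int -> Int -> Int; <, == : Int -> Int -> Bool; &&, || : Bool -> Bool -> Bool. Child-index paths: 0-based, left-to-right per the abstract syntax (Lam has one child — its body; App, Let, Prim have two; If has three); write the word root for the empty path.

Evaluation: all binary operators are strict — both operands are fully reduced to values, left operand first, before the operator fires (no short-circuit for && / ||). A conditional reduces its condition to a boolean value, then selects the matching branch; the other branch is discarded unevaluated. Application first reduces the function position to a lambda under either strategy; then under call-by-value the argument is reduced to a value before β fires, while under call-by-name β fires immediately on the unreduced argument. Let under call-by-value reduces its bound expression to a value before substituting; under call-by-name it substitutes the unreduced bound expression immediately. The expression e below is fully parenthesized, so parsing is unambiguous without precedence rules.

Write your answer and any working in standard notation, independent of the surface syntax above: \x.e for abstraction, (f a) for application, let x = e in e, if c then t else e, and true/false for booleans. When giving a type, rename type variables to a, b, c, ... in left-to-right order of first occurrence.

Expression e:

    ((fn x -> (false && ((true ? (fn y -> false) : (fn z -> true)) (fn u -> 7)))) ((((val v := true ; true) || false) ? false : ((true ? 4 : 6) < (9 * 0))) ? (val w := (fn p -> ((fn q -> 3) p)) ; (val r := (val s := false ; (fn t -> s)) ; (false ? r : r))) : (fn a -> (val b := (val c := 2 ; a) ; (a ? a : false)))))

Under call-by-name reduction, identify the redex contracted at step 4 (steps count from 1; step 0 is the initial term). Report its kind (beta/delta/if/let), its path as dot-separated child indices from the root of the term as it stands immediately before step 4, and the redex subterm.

Answer: delta at root : (false && false)

Working:
step 0: ((\x.(false && ((if true then (\y.false) else (\z.true)) (\u.7)))) (if (if ((let v = true in true) || false) then false else ((if true then 4 else 6) < (9 * 0))) then (let w = (\p.((\q.3) p)) in (let r = (let s = false in (\t.s)) in (if false then r else r))) else (\a.(let b = (let c = 2 in a) in (if a then a else false)))))
step 1: [beta@root] (false && ((if true then (\y.false) else (\z.true)) (\u.7)))
step 2: [if@1.0] (false && ((\y.false) (\u.7)))
step 3: [beta@1] (false && false)
step 4: [delta@root] false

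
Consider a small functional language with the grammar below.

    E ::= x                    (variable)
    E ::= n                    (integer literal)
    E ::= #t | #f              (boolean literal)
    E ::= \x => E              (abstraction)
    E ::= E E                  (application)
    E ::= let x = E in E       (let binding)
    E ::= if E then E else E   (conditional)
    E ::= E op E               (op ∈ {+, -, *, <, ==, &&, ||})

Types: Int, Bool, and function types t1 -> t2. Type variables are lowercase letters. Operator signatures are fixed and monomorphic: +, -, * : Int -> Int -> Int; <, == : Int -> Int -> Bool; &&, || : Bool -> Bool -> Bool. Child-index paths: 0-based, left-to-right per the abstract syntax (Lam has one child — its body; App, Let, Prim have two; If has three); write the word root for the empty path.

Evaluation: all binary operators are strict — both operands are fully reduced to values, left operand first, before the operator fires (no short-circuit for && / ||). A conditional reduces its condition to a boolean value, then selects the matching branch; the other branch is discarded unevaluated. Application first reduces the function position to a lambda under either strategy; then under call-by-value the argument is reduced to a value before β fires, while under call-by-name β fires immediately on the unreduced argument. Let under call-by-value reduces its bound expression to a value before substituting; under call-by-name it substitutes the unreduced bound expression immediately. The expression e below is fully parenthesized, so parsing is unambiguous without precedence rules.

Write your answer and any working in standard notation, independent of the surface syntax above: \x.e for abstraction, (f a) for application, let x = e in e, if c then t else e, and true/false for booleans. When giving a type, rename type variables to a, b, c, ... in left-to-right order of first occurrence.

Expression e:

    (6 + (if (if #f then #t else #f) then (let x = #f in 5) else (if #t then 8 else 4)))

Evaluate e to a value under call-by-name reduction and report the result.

Trace:
step 0: (6 + (if (if false then true else false) then (let x = false in 5) else (if true then 8 else 4)))
step 1: [if@1.0] (6 + (if false then (let x = false in 5) else (if true then 8 else 4)))
step 2: [if@1] (6 + (if true then 8 else 4))
step 3: [if@1] (6 + 8)
step 4: [delta@root] 14

Answer: 14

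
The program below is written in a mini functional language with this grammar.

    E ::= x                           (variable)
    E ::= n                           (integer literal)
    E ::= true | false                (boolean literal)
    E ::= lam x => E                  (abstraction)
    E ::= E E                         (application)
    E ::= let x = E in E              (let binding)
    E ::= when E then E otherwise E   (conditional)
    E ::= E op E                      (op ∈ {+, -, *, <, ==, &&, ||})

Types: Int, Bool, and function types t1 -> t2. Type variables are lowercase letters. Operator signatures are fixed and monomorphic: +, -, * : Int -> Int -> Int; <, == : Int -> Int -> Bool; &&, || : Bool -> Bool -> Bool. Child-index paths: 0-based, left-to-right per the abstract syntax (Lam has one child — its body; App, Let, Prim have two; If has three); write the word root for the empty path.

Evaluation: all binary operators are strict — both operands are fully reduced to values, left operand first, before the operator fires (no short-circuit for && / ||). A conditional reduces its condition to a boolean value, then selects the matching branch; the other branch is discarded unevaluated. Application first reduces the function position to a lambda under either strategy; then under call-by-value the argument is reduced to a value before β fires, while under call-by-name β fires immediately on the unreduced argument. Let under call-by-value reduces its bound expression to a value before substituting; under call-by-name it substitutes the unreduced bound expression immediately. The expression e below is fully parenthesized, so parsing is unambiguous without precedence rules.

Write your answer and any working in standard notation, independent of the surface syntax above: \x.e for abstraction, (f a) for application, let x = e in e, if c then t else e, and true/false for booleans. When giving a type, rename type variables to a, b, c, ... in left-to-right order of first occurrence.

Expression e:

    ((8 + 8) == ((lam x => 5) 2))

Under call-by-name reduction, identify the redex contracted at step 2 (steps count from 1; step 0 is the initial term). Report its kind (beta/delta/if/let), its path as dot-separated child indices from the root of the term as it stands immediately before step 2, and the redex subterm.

Answer: beta at 1 : ((\x.5) 2)

Derivation:
step 0: ((8 + 8) == ((\x.5) 2))
step 1: [delta@0] (16 == ((\x.5) 2))
step 2: [beta@1] (16 == 5)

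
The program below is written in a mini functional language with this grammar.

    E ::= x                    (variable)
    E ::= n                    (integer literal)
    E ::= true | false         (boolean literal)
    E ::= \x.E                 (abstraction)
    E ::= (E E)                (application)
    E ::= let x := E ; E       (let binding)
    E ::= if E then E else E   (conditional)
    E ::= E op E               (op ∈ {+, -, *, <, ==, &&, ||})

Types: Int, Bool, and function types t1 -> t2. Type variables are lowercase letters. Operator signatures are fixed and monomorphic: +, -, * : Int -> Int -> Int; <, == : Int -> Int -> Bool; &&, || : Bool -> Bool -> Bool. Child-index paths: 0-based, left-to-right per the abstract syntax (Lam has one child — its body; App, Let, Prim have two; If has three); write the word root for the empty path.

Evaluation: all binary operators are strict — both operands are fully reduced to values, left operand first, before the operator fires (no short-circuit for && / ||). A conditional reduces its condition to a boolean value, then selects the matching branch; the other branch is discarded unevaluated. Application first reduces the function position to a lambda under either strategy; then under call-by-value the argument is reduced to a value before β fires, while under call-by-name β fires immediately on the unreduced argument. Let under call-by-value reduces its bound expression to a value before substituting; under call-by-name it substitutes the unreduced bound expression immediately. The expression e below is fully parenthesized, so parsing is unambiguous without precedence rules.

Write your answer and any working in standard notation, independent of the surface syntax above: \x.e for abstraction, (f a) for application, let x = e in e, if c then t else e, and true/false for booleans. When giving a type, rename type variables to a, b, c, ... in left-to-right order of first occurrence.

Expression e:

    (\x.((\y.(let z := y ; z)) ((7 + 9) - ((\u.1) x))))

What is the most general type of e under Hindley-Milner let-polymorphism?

Trace:
y : b
let z : b
z : b
\y._ : b -> b
  unify Int ~ Int
  unify Int ~ Int
  unify Int ~ Int
\u._ : c -> Int
x : a
  unify c -> Int ~ a -> d
  unify c ~ a
  unify Int ~ d
_ _ : Int
  unify Int ~ Int
  unify b -> b ~ Int -> e
  unify b ~ Int
  unify Int ~ e
_ _ : Int
\x._ : a -> Int

Answer: a -> Int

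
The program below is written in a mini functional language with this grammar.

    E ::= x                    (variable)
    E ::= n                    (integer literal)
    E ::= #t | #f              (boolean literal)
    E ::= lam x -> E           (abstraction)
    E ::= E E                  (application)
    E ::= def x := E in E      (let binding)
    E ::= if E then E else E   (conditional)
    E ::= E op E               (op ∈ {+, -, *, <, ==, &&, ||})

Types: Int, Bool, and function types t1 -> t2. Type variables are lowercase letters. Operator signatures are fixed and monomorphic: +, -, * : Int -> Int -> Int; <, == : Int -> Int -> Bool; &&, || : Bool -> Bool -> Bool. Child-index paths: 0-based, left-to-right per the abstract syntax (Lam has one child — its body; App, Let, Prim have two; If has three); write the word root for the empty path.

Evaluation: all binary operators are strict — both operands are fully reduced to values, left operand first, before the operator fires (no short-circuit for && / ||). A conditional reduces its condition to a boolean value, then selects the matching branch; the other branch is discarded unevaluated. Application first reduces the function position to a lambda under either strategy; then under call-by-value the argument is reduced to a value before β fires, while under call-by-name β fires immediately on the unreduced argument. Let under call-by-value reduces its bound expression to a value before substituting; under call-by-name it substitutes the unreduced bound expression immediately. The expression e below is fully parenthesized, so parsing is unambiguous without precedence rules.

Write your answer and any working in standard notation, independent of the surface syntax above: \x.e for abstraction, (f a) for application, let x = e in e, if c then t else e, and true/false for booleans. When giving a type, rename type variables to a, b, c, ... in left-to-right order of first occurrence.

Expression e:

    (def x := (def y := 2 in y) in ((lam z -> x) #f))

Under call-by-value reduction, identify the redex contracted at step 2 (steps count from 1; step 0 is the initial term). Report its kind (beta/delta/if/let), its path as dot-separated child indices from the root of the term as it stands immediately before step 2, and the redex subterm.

Trace:
step 0: (let x = (let y = 2 in y) in ((\z.x) false))
step 1: [let@0] (let x = 2 in ((\z.x) false))
step 2: [let@root] ((\z.2) false)

Answer: let at root : (let x = 2 in ((\z.x) false))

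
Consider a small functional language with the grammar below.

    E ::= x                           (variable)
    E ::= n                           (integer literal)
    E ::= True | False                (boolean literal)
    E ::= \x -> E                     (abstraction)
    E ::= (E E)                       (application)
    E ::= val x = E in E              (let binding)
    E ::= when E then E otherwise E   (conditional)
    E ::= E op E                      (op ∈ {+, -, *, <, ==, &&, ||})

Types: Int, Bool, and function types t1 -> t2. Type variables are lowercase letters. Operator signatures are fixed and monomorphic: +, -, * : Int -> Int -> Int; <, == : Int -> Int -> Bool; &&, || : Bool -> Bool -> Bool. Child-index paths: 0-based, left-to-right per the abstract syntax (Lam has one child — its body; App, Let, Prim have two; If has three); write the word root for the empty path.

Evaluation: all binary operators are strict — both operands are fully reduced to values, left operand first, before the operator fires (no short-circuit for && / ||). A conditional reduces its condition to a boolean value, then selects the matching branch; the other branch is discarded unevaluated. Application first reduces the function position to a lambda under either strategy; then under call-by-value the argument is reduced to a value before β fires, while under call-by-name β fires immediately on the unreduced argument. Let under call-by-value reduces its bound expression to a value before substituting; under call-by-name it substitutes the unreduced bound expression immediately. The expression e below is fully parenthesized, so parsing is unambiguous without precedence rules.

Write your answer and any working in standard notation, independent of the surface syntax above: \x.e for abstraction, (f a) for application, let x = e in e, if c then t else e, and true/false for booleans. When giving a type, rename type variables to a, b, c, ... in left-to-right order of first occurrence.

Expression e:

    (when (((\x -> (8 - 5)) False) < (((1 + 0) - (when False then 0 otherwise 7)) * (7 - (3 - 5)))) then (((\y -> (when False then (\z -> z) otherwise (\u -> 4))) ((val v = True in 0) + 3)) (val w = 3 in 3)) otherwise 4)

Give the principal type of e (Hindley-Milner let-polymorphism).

Trace:
  unify Int ~ Int
  unify Int ~ Int
\x._ : a -> Int
  unify a -> Int ~ Bool -> b
  unify a ~ Bool
  unify Int ~ b
_ _ : Int
  unify Int ~ Int
  unify Int ~ Int
  unify Int ~ Int
  unify Int ~ Int
  unify Bool ~ Bool
  unify Int ~ Int
  unify Int ~ Int
  unify Int ~ Int
  unify Int ~ Int
  unify Int ~ Int
  unify Int ~ Int
  unify Int ~ Int
  unify Int ~ Int
  unify Int ~ Int
  unify Bool ~ Bool
  unify Bool ~ Bool
z : d
\z._ : d -> d
\u._ : e -> Int
  unify d -> d ~ e -> Int
  unify d ~ e
  unify e ~ Int
\y._ : c -> Int -> Int
let v : Bool
  unify Int ~ Int
  unify Int ~ Int
  unify c -> Int -> Int ~ Int -> f
  unify c ~ Int
  unify Int -> Int ~ f
_ _ : Int -> Int
let w : Int
  unify Int -> Int ~ Int -> g
  unify Int ~ Int
  unify Int ~ g
_ _ : Int
  unify Int ~ Int

Answer: Int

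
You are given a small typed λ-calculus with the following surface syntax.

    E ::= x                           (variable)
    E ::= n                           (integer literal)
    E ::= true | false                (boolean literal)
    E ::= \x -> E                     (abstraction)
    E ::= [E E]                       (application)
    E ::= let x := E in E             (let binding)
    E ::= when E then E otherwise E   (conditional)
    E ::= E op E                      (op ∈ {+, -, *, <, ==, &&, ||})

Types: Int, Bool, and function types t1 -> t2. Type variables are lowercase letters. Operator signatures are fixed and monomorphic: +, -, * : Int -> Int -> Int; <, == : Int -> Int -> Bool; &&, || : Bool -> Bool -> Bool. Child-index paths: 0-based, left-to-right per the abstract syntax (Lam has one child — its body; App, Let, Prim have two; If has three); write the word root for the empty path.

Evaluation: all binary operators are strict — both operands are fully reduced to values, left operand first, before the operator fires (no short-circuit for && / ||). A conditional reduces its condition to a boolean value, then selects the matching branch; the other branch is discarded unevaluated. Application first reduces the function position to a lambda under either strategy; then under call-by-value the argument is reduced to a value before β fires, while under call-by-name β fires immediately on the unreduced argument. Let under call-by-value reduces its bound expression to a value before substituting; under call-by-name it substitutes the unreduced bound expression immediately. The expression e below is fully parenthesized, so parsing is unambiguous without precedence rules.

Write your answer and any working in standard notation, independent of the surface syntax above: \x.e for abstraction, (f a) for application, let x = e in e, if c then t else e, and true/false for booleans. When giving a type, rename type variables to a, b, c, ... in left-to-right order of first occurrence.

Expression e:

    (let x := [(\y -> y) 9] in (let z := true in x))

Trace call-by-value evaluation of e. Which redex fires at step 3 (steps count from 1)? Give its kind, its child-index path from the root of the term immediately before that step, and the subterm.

Answer: let at root : (let z = true in 9)

Derivation:
step 0: (let x = ((\y.y) 9) in (let z = true in x))
step 1: [beta@0] (let x = 9 in (let z = true in x))
step 2: [let@root] (let z = true in 9)
step 3: [let@root] 9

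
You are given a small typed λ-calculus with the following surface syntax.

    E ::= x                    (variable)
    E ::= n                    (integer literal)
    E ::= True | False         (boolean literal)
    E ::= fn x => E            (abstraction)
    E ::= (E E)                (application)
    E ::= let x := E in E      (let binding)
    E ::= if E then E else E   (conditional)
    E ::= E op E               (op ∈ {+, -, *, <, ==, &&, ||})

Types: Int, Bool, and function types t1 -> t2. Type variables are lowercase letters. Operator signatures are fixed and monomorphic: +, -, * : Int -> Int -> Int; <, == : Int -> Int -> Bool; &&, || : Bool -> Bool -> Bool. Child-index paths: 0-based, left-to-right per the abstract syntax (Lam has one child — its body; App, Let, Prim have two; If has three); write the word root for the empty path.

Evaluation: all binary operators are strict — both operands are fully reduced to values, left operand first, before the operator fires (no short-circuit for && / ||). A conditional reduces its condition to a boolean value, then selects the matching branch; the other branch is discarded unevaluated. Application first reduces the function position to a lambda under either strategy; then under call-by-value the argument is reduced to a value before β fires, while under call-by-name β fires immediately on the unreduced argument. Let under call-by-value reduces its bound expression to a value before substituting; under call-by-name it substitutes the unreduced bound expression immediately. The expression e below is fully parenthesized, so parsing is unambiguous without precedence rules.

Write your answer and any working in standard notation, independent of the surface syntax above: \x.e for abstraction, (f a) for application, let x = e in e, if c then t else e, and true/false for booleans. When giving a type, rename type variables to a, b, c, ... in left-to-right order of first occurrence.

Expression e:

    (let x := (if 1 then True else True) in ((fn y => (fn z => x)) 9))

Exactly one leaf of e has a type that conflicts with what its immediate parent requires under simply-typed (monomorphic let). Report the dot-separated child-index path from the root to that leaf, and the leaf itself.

Trace:
  unify Int ~ Bool
  FAIL: mismatch Int ~ Bool

Answer: 0.0 : 1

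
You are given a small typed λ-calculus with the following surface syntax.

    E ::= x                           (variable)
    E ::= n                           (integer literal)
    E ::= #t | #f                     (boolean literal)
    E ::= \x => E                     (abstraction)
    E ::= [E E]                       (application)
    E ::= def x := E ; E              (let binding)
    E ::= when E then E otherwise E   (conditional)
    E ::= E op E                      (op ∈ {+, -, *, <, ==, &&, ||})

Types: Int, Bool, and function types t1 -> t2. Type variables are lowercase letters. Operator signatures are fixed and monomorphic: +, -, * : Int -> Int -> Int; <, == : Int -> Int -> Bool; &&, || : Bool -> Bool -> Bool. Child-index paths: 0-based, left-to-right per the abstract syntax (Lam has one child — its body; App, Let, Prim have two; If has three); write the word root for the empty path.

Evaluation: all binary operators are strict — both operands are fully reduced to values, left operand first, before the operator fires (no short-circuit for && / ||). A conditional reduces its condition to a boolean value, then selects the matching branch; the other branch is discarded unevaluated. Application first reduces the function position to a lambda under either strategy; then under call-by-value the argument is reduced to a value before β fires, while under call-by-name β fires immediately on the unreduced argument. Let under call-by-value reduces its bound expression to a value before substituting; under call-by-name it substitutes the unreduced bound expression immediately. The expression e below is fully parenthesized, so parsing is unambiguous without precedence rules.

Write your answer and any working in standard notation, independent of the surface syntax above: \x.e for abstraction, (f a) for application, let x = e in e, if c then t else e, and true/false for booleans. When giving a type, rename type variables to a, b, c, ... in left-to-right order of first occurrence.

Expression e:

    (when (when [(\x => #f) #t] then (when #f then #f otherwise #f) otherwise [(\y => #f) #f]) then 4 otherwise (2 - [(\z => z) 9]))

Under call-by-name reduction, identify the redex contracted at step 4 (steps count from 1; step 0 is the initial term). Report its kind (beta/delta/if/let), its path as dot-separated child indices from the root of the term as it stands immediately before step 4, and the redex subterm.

Answer: if at root : (if false then 4 else (2 - ((\z.z) 9)))

Derivation:
step 0: (if (if ((\x.false) true) then (if false then false else false) else ((\y.false) false)) then 4 else (2 - ((\z.z) 9)))
step 1: [beta@0.0] (if (if false then (if false then false else false) else ((\y.false) false)) then 4 else (2 - ((\z.z) 9)))
step 2: [if@0] (if ((\y.false) false) then 4 else (2 - ((\z.z) 9)))
step 3: [beta@0] (if false then 4 else (2 - ((\z.z) 9)))
step 4: [if@root] (2 - ((\z.z) 9))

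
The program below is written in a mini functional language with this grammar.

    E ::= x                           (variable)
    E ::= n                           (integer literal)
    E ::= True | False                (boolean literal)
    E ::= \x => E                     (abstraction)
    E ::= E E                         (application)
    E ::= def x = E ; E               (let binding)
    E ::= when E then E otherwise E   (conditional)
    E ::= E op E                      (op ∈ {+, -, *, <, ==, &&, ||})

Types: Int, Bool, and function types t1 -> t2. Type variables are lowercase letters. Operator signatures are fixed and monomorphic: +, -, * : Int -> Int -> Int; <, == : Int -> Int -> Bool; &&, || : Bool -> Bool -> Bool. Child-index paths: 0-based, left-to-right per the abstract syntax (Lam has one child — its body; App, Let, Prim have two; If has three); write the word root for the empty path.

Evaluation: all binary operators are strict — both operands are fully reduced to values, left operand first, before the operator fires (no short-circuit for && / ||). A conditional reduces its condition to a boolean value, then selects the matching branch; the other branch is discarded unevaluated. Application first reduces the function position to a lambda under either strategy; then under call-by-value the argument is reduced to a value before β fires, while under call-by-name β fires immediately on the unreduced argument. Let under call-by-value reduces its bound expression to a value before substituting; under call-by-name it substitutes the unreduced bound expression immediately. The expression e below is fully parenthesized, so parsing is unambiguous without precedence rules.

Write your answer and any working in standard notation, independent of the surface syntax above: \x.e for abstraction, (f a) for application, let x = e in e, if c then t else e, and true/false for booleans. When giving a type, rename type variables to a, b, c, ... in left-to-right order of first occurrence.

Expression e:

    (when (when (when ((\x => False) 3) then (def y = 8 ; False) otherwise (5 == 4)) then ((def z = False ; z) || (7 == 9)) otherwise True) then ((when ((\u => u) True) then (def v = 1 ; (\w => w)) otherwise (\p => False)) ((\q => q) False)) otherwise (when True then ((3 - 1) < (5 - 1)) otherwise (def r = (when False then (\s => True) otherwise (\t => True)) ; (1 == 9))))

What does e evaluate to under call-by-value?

Trace:
step 0: (if (if (if ((\x.false) 3) then (let y = 8 in false) else (5 == 4)) then ((let z = false in z) || (7 == 9)) else true) then ((if ((\u.u) true) then (let v = 1 in (\w.w)) else (\p.false)) ((\q.q) false)) else (if true then ((3 - 1) < (5 - 1)) else (let r = (if false then (\s.true) else (\t.true)) in (1 == 9))))
step 1: [beta@0.0.0] (if (if (if false then (let y = 8 in false) else (5 == 4)) then ((let z = false in z) || (7 == 9)) else true) then ((if ((\u.u) true) then (let v = 1 in (\w.w)) else (\p.false)) ((\q.q) false)) else (if true then ((3 - 1) < (5 - 1)) else (let r = (if false then (\s.true) else (\t.true)) in (1 == 9))))
step 2: [if@0.0] (if (if (5 == 4) then ((let z = false in z) || (7 == 9)) else true) then ((if ((\u.u) true) then (let v = 1 in (\w.w)) else (\p.false)) ((\q.q) false)) else (if true then ((3 - 1) < (5 - 1)) else (let r = (if false then (\s.true) else (\t.true)) in (1 == 9))))
step 3: [delta@0.0] (if (if false then ((let z = false in z) || (7 == 9)) else true) then ((if ((\u.u) true) then (let v = 1 in (\w.w)) else (\p.false)) ((\q.q) false)) else (if true then ((3 - 1) < (5 - 1)) else (let r = (if false then (\s.true) else (\t.true)) in (1 == 9))))
step 4: [if@0] (if true then ((if ((\u.u) true) then (let v = 1 in (\w.w)) else (\p.false)) ((\q.q) false)) else (if true then ((3 - 1) < (5 - 1)) else (let r = (if false then (\s.true) else (\t.true)) in (1 == 9))))
step 5: [if@root] ((if ((\u.u) true) then (let v = 1 in (\w.w)) else (\p.false)) ((\q.q) false))
step 6: [beta@0.0] ((if true then (let v = 1 in (\w.w)) else (\p.false)) ((\q.q) false))
step 7: [if@0] ((let v = 1 in (\w.w)) ((\q.q) false))
step 8: [let@0] ((\w.w) ((\q.q) false))
step 9: [beta@1] ((\w.w) false)
step 10: [beta@root] false

Answer: false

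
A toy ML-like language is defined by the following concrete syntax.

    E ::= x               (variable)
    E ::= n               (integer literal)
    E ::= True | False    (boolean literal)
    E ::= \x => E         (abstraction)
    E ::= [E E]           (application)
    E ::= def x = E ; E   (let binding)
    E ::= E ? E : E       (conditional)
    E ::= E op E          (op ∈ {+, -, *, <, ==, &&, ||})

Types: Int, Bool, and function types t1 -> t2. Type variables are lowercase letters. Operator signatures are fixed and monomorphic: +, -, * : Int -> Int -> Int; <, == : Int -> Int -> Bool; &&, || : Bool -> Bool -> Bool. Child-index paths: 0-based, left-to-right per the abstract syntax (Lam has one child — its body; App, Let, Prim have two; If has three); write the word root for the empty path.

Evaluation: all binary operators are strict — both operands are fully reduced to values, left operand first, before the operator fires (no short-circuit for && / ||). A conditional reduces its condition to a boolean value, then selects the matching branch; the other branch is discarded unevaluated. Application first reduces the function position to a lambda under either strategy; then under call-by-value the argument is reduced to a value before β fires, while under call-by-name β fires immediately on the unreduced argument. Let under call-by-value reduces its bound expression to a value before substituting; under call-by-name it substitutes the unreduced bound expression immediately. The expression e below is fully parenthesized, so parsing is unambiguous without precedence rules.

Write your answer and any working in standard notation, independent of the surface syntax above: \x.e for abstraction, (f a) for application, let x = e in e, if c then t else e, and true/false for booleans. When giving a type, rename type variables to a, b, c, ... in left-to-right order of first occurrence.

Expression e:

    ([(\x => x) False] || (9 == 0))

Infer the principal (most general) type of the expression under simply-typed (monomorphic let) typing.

Answer: Bool

Working:
x : a
\x._ : a -> a
  unify a -> a ~ Bool -> b
  unify a ~ Bool
  unify Bool ~ b
_ _ : Bool
  unify Bool ~ Bool
  unify Int ~ Int
  unify Int ~ Int
  unify Bool ~ Bool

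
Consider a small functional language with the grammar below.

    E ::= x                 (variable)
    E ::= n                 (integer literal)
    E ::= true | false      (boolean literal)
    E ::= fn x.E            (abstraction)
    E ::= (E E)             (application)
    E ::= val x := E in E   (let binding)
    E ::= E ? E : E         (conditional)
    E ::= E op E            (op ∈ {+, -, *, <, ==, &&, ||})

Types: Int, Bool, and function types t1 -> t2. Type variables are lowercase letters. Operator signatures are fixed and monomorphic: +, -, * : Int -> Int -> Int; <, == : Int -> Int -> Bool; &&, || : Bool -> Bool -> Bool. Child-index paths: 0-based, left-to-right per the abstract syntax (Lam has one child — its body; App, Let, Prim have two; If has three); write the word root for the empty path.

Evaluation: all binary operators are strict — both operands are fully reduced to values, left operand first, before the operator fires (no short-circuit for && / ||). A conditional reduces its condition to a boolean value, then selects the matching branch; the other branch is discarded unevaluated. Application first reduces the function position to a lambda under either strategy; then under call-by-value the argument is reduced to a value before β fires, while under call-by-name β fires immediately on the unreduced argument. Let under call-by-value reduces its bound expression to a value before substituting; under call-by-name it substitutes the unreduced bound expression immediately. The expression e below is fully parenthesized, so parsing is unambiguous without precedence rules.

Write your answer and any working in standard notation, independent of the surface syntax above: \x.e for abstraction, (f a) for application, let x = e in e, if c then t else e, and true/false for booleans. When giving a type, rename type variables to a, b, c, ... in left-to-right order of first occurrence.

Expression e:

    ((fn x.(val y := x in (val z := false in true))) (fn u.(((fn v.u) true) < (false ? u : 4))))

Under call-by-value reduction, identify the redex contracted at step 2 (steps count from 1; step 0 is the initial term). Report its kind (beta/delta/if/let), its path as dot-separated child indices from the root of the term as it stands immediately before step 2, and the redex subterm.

Answer: let at root : (let y = (\u.(((\v.u) true) < (if false then u else 4))) in (let z = false in true))

Derivation:
step 0: ((\x.(let y = x in (let z = false in true))) (\u.(((\v.u) true) < (if false then u else 4))))
step 1: [beta@root] (let y = (\u.(((\v.u) true) < (if false then u else 4))) in (let z = false in true))
step 2: [let@root] (let z = false in true)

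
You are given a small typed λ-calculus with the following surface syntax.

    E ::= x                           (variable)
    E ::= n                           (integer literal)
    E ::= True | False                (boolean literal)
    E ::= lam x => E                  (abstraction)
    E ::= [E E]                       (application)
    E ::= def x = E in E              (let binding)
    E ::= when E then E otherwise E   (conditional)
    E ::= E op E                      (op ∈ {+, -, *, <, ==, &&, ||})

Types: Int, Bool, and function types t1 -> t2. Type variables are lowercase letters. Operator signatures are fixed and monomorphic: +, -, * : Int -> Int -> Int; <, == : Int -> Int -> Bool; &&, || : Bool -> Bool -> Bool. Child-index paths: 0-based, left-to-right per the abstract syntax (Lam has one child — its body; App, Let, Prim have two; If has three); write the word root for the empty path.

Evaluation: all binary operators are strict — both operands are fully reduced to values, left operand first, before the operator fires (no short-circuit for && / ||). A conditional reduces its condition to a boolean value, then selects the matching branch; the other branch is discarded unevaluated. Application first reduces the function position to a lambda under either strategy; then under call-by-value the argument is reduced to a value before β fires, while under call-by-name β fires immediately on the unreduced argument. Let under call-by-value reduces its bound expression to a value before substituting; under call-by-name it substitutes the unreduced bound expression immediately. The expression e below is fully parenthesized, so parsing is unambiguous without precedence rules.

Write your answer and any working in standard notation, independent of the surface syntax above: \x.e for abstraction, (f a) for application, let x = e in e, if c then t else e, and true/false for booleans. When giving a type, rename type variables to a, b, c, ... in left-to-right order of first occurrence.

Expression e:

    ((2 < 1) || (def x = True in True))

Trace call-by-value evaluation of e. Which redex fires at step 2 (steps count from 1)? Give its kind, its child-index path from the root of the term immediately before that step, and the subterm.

Answer: let at 1 : (let x = true in true)

Working:
step 0: ((2 < 1) || (let x = true in true))
step 1: [delta@0] (false || (let x = true in true))
step 2: [let@1] (false || true)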